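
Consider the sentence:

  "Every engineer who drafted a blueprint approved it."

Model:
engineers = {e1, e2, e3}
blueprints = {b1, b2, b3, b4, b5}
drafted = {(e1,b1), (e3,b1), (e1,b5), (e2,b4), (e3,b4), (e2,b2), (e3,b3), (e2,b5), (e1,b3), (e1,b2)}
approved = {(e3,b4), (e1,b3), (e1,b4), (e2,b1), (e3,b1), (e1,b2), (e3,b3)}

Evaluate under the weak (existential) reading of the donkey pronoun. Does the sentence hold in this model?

"it" takes "a blueprint" as antecedent — a donkey pronoun bound across the clause boundary.
Weak reading: every engineer e with some drafted-blueprint has at least one drafted-blueprint b such that approved(e,b).
Per engineer: e1:✓  e2:✗  e3:✓
e2 has no witness among its drafted-blueprints.

False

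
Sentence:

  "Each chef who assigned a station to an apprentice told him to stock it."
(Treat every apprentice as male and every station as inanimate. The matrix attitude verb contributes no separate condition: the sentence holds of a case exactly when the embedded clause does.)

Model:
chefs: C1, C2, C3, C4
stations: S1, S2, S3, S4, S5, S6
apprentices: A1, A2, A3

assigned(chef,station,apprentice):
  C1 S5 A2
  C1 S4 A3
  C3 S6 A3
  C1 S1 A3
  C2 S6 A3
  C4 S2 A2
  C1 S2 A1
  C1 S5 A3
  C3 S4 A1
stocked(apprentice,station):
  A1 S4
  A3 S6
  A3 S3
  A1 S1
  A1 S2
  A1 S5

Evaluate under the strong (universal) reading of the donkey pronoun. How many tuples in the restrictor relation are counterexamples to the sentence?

"him" takes "an apprentice" as antecedent and "it" takes "a station"; both are donkey pronouns co-varying with the restrictor.
Strong reading: for every (c,s,a) with assigned(c,s,a), stocked(a,s).
Restrictor triples: (C1,S1,A3)→stocked(A3,S1) ✗  (C1,S2,A1)→stocked(A1,S2) ✓  (C1,S4,A3)→stocked(A3,S4) ✗  (C1,S5,A2)→stocked(A2,S5) ✗  (C1,S5,A3)→stocked(A3,S5) ✗  (C2,S6,A3)→stocked(A3,S6) ✓  (C3,S4,A1)→stocked(A1,S4) ✓  (C3,S6,A3)→stocked(A3,S6) ✓  (C4,S2,A2)→stocked(A2,S2) ✗
Counterexamples (restrictor triples failing the scope): 5.

5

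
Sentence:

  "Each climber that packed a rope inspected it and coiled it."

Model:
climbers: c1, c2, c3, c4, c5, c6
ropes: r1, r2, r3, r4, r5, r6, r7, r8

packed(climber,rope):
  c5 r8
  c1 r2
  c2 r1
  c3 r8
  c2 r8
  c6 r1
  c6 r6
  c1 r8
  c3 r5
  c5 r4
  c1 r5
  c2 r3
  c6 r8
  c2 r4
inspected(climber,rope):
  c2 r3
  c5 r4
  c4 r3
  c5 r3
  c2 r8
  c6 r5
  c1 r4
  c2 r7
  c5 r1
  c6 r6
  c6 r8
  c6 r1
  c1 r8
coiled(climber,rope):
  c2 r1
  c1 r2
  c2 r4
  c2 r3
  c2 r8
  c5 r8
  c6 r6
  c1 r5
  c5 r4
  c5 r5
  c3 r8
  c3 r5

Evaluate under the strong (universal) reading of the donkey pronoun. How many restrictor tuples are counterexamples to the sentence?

"it" takes "a rope" as antecedent — a donkey pronoun bound across the clause boundary.
Strong reading: for every (c,r) with packed(c,r), inspected(c,r) ∧ coiled(c,r).
Restrictor pairs: (c1,r2) ✗  (c1,r5) ✗  (c1,r8) ✗  (c2,r1) ✗  (c2,r3) ✓  (c2,r4) ✗  (c2,r8) ✓  (c3,r5) ✗  (c3,r8) ✗  (c5,r4) ✓  (c5,r8) ✗  (c6,r1) ✗  (c6,r6) ✓  (c6,r8) ✗
Counterexamples (restrictor pairs failing the scope): 10.

10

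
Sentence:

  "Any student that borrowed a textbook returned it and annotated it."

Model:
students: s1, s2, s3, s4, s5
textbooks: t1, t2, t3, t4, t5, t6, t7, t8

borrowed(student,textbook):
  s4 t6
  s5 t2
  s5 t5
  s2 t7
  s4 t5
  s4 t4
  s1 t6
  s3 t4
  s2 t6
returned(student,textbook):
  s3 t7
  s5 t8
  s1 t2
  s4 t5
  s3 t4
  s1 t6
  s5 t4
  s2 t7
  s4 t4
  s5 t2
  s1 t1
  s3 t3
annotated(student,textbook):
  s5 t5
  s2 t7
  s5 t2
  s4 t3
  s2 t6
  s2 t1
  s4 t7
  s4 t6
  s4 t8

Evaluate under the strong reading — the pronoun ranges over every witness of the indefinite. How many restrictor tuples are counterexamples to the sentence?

7

"it" takes "a textbook" as antecedent — a donkey pronoun bound across the clause boundary.
Strong reading: for every (s,t) with borrowed(s,t), returned(s,t) ∧ annotated(s,t).
Restrictor pairs: (s1,t6) ✗  (s2,t6) ✗  (s2,t7) ✓  (s3,t4) ✗  (s4,t4) ✗  (s4,t5) ✗  (s4,t6) ✗  (s5,t2) ✓  (s5,t5) ✗
Counterexamples (restrictor pairs failing the scope): 7.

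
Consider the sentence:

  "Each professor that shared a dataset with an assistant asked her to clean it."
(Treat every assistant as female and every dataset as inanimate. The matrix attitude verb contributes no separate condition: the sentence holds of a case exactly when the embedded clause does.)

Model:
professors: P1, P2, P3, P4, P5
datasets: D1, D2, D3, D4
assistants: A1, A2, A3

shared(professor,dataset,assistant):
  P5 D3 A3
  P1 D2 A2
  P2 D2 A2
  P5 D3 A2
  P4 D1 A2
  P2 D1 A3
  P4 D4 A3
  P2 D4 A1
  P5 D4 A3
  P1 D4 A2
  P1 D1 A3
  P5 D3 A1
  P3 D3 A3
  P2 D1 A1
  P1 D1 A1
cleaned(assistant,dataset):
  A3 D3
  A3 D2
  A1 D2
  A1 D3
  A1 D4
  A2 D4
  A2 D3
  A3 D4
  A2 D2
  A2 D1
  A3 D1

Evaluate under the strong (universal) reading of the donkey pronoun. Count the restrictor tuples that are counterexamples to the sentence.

"her" takes "an assistant" as antecedent and "it" takes "a dataset"; both are donkey pronouns co-varying with the restrictor.
Strong reading: for every (p,d,a) with shared(p,d,a), cleaned(a,d).
Restrictor triples: (P1,D1,A1)→cleaned(A1,D1) ✗  (P1,D1,A3)→cleaned(A3,D1) ✓  (P1,D2,A2)→cleaned(A2,D2) ✓  (P1,D4,A2)→cleaned(A2,D4) ✓  (P2,D1,A1)→cleaned(A1,D1) ✗  (P2,D1,A3)→cleaned(A3,D1) ✓  (P2,D2,A2)→cleaned(A2,D2) ✓  (P2,D4,A1)→cleaned(A1,D4) ✓  (P3,D3,A3)→cleaned(A3,D3) ✓  (P4,D1,A2)→cleaned(A2,D1) ✓  (P4,D4,A3)→cleaned(A3,D4) ✓  (P5,D3,A1)→cleaned(A1,D3) ✓  (P5,D3,A2)→cleaned(A2,D3) ✓  (P5,D3,A3)→cleaned(A3,D3) ✓  (P5,D4,A3)→cleaned(A3,D4) ✓
Counterexamples (restrictor triples failing the scope): 2.

2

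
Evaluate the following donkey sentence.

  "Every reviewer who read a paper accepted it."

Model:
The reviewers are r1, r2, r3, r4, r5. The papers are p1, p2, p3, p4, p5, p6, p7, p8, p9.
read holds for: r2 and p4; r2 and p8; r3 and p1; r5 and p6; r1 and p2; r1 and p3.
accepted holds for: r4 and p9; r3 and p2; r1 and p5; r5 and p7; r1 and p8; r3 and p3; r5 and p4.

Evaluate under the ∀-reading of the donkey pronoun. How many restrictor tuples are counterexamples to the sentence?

"it" takes "a paper" as antecedent — a donkey pronoun bound across the clause boundary.
Strong reading: for every (r,p) with read(r,p), accepted(r,p).
Restrictor pairs: (r1,p2) ✗  (r1,p3) ✗  (r2,p4) ✗  (r2,p8) ✗  (r3,p1) ✗  (r5,p6) ✗
Counterexamples (restrictor pairs failing the scope): 6.

6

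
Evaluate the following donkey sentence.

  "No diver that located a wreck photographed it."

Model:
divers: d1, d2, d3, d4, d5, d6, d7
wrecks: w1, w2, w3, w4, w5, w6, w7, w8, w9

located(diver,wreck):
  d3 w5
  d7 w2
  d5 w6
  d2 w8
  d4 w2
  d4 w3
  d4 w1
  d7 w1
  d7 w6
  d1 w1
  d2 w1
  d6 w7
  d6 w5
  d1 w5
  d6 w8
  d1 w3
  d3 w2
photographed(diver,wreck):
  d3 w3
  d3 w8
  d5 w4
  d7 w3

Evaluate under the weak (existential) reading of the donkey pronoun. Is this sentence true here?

"it" takes "a wreck" as antecedent — a donkey pronoun bound across the clause boundary.
Truth condition: for no (d,w) with located(d,w) does photographed(d,w) hold.
Restrictor pairs — does the scope hold? (d1,w1):fails  (d1,w3):fails  (d1,w5):fails  (d2,w1):fails  (d2,w8):fails  (d3,w2):fails  (d3,w5):fails  (d4,w1):fails  (d4,w2):fails  (d4,w3):fails  (d5,w6):fails  (d6,w5):fails  (d6,w7):fails  (d6,w8):fails  (d7,w1):fails  (d7,w2):fails  (d7,w6):fails
Scope holds for no restrictor pair, so the sentence is true.

True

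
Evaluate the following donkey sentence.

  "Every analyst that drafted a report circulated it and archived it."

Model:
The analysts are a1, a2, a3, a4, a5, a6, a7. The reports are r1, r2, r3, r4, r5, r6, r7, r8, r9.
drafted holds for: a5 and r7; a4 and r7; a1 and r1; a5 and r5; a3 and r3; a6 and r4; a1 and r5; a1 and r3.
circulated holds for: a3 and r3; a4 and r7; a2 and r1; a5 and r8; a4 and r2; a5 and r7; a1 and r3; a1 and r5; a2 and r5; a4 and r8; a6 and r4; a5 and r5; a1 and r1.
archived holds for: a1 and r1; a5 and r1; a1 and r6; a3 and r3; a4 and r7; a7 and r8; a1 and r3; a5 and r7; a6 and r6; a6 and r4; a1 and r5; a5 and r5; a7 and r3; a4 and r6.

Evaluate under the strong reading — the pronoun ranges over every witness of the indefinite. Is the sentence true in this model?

"it" takes "a report" as antecedent — a donkey pronoun bound across the clause boundary.
Strong reading: for every (a,r) with drafted(a,r), circulated(a,r) ∧ archived(a,r).
Restrictor pairs: (a1,r1) ✓  (a1,r3) ✓  (a1,r5) ✓  (a3,r3) ✓  (a4,r7) ✓  (a5,r5) ✓  (a5,r7) ✓  (a6,r4) ✓
Every restrictor pair satisfies the scope.

True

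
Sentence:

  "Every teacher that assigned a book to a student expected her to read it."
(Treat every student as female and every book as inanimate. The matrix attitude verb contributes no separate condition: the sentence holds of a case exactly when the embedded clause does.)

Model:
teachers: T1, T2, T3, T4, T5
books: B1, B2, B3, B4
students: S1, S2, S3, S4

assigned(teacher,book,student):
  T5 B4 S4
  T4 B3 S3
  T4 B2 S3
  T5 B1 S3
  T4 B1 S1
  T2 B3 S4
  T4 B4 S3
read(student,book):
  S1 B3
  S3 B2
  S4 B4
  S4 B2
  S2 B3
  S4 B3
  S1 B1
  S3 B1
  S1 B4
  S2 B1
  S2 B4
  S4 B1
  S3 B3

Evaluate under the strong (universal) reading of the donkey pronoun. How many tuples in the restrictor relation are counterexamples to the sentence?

"her" takes "a student" as antecedent and "it" takes "a book"; both are donkey pronouns co-varying with the restrictor.
Strong reading: for every (t,b,s) with assigned(t,b,s), read(s,b).
Restrictor triples: (T2,B3,S4)→read(S4,B3) ✓  (T4,B1,S1)→read(S1,B1) ✓  (T4,B2,S3)→read(S3,B2) ✓  (T4,B3,S3)→read(S3,B3) ✓  (T4,B4,S3)→read(S3,B4) ✗  (T5,B1,S3)→read(S3,B1) ✓  (T5,B4,S4)→read(S4,B4) ✓
Counterexamples (restrictor triples failing the scope): 1.

1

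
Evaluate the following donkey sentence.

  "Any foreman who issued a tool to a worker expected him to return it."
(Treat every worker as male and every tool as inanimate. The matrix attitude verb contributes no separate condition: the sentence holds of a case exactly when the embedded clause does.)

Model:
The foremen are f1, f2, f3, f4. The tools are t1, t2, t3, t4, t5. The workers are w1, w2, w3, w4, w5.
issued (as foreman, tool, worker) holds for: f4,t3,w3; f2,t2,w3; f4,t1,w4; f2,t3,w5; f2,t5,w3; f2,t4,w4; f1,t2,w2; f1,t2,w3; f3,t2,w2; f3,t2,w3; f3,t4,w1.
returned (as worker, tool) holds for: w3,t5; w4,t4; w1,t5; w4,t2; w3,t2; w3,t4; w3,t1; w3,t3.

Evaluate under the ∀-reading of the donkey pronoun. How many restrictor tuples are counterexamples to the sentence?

5

"him" takes "a worker" as antecedent and "it" takes "a tool"; both are donkey pronouns co-varying with the restrictor.
Strong reading: for every (f,t,w) with issued(f,t,w), returned(w,t).
Restrictor triples: (f1,t2,w2)→returned(w2,t2) ✗  (f1,t2,w3)→returned(w3,t2) ✓  (f2,t2,w3)→returned(w3,t2) ✓  (f2,t3,w5)→returned(w5,t3) ✗  (f2,t4,w4)→returned(w4,t4) ✓  (f2,t5,w3)→returned(w3,t5) ✓  (f3,t2,w2)→returned(w2,t2) ✗  (f3,t2,w3)→returned(w3,t2) ✓  (f3,t4,w1)→returned(w1,t4) ✗  (f4,t1,w4)→returned(w4,t1) ✗  (f4,t3,w3)→returned(w3,t3) ✓
Counterexamples (restrictor triples failing the scope): 5.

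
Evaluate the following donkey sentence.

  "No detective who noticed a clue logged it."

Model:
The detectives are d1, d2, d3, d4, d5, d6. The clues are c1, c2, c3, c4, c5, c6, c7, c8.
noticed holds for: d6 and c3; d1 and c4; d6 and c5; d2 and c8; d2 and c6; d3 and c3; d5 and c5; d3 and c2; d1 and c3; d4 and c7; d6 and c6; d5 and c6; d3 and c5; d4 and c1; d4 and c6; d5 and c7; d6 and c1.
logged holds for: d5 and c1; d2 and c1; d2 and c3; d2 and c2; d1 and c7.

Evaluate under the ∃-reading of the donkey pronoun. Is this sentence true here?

"it" takes "a clue" as antecedent — a donkey pronoun bound across the clause boundary.
Truth condition: for no (d,c) with noticed(d,c) does logged(d,c) hold.
Restrictor pairs — does the scope hold? (d1,c3):fails  (d1,c4):fails  (d2,c6):fails  (d2,c8):fails  (d3,c2):fails  (d3,c3):fails  (d3,c5):fails  (d4,c1):fails  (d4,c6):fails  (d4,c7):fails  (d5,c5):fails  (d5,c6):fails  (d5,c7):fails  (d6,c1):fails  (d6,c3):fails  (d6,c5):fails  (d6,c6):fails
Scope holds for no restrictor pair, so the sentence is true.

True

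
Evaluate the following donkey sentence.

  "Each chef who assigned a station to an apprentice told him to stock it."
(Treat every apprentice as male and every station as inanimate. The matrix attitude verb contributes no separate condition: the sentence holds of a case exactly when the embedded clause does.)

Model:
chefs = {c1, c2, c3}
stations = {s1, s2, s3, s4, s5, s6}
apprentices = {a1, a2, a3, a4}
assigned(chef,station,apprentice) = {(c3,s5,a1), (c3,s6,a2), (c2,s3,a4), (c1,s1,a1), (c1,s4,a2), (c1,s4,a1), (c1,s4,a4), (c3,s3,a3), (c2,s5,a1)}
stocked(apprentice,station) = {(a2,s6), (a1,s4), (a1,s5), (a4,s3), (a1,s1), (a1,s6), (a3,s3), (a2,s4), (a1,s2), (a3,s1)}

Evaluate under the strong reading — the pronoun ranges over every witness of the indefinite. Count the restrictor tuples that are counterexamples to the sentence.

"him" takes "an apprentice" as antecedent and "it" takes "a station"; both are donkey pronouns co-varying with the restrictor.
Strong reading: for every (c,s,a) with assigned(c,s,a), stocked(a,s).
Restrictor triples: (c1,s1,a1)→stocked(a1,s1) ✓  (c1,s4,a1)→stocked(a1,s4) ✓  (c1,s4,a2)→stocked(a2,s4) ✓  (c1,s4,a4)→stocked(a4,s4) ✗  (c2,s3,a4)→stocked(a4,s3) ✓  (c2,s5,a1)→stocked(a1,s5) ✓  (c3,s3,a3)→stocked(a3,s3) ✓  (c3,s5,a1)→stocked(a1,s5) ✓  (c3,s6,a2)→stocked(a2,s6) ✓
Counterexamples (restrictor triples failing the scope): 1.

1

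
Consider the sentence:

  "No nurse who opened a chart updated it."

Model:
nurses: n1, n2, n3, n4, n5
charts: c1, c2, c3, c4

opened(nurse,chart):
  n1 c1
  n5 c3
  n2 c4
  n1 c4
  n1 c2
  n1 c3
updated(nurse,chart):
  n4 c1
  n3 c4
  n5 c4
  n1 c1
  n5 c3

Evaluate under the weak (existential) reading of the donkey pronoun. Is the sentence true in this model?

"it" takes "a chart" as antecedent — a donkey pronoun bound across the clause boundary.
Truth condition: for no (n,c) with opened(n,c) does updated(n,c) hold.
Restrictor pairs — does the scope hold? (n1,c1):holds  (n1,c2):fails  (n1,c3):fails  (n1,c4):fails  (n2,c4):fails  (n5,c3):holds
Scope holds for 2 pair(s), so the sentence is false.

False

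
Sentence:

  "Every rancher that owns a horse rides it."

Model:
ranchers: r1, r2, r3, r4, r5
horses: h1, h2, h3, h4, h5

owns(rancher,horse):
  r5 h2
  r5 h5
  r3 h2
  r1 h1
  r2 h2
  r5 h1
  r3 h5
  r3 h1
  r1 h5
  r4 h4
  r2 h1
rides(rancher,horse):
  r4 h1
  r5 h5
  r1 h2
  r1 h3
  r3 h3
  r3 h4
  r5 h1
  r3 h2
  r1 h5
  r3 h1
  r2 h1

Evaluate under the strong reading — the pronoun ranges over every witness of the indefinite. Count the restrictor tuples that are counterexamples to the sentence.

5

"it" takes "a horse" as antecedent — a donkey pronoun bound across the clause boundary.
Strong reading: for every (r,h) with owns(r,h), rides(r,h).
Restrictor pairs: (r1,h1) ✗  (r1,h5) ✓  (r2,h1) ✓  (r2,h2) ✗  (r3,h1) ✓  (r3,h2) ✓  (r3,h5) ✗  (r4,h4) ✗  (r5,h1) ✓  (r5,h2) ✗  (r5,h5) ✓
Counterexamples (restrictor pairs failing the scope): 5.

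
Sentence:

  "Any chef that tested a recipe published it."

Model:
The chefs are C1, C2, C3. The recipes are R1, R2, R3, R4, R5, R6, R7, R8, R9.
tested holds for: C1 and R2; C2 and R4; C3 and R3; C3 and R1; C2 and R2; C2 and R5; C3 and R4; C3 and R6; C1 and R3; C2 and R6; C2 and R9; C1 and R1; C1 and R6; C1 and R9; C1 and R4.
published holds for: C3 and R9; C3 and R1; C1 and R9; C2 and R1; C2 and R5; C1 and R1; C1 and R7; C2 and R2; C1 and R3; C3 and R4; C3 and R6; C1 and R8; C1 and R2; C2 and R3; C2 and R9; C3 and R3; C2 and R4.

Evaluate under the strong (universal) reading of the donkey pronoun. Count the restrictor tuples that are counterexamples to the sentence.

3

"it" takes "a recipe" as antecedent — a donkey pronoun bound across the clause boundary.
Strong reading: for every (c,r) with tested(c,r), published(c,r).
Restrictor pairs: (C1,R1) ✓  (C1,R2) ✓  (C1,R3) ✓  (C1,R4) ✗  (C1,R6) ✗  (C1,R9) ✓  (C2,R2) ✓  (C2,R4) ✓  (C2,R5) ✓  (C2,R6) ✗  (C2,R9) ✓  (C3,R1) ✓  (C3,R3) ✓  (C3,R4) ✓  (C3,R6) ✓
Counterexamples (restrictor pairs failing the scope): 3.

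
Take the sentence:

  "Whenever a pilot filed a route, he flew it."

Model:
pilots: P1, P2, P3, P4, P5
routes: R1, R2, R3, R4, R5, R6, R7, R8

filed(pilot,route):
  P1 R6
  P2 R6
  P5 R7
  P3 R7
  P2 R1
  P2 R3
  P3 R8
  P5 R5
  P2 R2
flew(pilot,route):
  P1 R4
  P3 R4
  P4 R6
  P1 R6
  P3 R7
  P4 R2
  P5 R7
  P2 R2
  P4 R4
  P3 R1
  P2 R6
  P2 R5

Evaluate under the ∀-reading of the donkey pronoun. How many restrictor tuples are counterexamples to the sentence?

"it" takes "a route" as antecedent — a donkey pronoun bound across the clause boundary.
Strong reading: for every (p,r) with filed(p,r), flew(p,r).
Restrictor pairs: (P1,R6) ✓  (P2,R1) ✗  (P2,R2) ✓  (P2,R3) ✗  (P2,R6) ✓  (P3,R7) ✓  (P3,R8) ✗  (P5,R5) ✗  (P5,R7) ✓
Counterexamples (restrictor pairs failing the scope): 4.

4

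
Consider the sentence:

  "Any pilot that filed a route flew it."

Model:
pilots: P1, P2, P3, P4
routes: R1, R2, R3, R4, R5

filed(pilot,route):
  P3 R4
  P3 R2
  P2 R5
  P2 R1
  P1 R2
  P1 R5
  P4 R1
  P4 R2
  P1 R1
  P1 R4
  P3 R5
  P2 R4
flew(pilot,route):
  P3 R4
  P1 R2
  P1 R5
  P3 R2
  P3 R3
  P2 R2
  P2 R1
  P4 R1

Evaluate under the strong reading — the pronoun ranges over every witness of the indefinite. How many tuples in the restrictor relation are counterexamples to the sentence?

6

"it" takes "a route" as antecedent — a donkey pronoun bound across the clause boundary.
Strong reading: for every (p,r) with filed(p,r), flew(p,r).
Restrictor pairs: (P1,R1) ✗  (P1,R2) ✓  (P1,R4) ✗  (P1,R5) ✓  (P2,R1) ✓  (P2,R4) ✗  (P2,R5) ✗  (P3,R2) ✓  (P3,R4) ✓  (P3,R5) ✗  (P4,R1) ✓  (P4,R2) ✗
Counterexamples (restrictor pairs failing the scope): 6.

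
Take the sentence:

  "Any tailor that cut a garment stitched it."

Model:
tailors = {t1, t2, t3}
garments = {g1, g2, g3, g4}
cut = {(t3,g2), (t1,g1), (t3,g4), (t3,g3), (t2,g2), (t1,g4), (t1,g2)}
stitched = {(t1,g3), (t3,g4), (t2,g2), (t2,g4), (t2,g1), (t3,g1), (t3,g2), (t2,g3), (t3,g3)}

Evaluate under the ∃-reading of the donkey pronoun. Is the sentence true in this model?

"it" takes "a garment" as antecedent — a donkey pronoun bound across the clause boundary.
Weak reading: every tailor t with some cut-garment has at least one cut-garment g such that stitched(t,g).
Per tailor: t1:✗  t2:✓  t3:✓
t1 has no witness among its cut-garments.

False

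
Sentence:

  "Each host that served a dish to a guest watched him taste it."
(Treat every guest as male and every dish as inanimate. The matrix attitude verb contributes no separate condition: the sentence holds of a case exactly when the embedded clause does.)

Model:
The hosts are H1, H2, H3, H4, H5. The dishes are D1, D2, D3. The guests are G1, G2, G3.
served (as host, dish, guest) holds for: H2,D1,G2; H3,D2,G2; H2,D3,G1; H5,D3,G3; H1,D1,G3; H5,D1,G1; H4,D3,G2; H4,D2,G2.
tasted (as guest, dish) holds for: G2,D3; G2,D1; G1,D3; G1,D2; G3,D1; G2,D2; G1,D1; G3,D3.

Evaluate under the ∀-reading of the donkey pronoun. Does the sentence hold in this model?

True

"him" takes "a guest" as antecedent and "it" takes "a dish"; both are donkey pronouns co-varying with the restrictor.
Strong reading: for every (h,d,g) with served(h,d,g), tasted(g,d).
Restrictor triples: (H1,D1,G3)→tasted(G3,D1) ✓  (H2,D1,G2)→tasted(G2,D1) ✓  (H2,D3,G1)→tasted(G1,D3) ✓  (H3,D2,G2)→tasted(G2,D2) ✓  (H4,D2,G2)→tasted(G2,D2) ✓  (H4,D3,G2)→tasted(G2,D3) ✓  (H5,D1,G1)→tasted(G1,D1) ✓  (H5,D3,G3)→tasted(G3,D3) ✓
Every restrictor triple satisfies the scope.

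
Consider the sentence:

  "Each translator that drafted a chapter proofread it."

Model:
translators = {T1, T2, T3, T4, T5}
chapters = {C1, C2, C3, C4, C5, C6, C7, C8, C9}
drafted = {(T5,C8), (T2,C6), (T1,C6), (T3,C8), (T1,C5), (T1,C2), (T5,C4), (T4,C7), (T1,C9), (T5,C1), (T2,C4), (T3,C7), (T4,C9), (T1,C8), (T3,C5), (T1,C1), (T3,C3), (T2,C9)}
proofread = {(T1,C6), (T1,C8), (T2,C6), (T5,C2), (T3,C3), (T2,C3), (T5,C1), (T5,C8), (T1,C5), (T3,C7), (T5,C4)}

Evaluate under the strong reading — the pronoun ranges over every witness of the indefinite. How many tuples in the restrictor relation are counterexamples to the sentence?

9

"it" takes "a chapter" as antecedent — a donkey pronoun bound across the clause boundary.
Strong reading: for every (t,c) with drafted(t,c), proofread(t,c).
Restrictor pairs: (T1,C1) ✗  (T1,C2) ✗  (T1,C5) ✓  (T1,C6) ✓  (T1,C8) ✓  (T1,C9) ✗  (T2,C4) ✗  (T2,C6) ✓  (T2,C9) ✗  (T3,C3) ✓  (T3,C5) ✗  (T3,C7) ✓  (T3,C8) ✗  (T4,C7) ✗  (T4,C9) ✗  (T5,C1) ✓  (T5,C4) ✓  (T5,C8) ✓
Counterexamples (restrictor pairs failing the scope): 9.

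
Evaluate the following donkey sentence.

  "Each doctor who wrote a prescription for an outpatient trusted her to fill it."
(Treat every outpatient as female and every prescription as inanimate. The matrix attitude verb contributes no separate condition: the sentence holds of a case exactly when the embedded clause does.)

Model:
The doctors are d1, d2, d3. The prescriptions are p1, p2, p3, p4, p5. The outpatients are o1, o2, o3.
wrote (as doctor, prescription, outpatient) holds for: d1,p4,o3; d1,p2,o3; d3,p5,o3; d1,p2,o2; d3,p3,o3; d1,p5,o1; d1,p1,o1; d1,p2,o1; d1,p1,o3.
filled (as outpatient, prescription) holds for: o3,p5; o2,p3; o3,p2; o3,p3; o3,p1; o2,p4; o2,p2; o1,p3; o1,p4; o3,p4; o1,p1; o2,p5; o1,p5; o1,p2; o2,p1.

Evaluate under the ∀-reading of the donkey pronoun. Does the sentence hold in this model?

True

"her" takes "an outpatient" as antecedent and "it" takes "a prescription"; both are donkey pronouns co-varying with the restrictor.
Strong reading: for every (d,p,o) with wrote(d,p,o), filled(o,p).
Restrictor triples: (d1,p1,o1)→filled(o1,p1) ✓  (d1,p1,o3)→filled(o3,p1) ✓  (d1,p2,o1)→filled(o1,p2) ✓  (d1,p2,o2)→filled(o2,p2) ✓  (d1,p2,o3)→filled(o3,p2) ✓  (d1,p4,o3)→filled(o3,p4) ✓  (d1,p5,o1)→filled(o1,p5) ✓  (d3,p3,o3)→filled(o3,p3) ✓  (d3,p5,o3)→filled(o3,p5) ✓
Every restrictor triple satisfies the scope.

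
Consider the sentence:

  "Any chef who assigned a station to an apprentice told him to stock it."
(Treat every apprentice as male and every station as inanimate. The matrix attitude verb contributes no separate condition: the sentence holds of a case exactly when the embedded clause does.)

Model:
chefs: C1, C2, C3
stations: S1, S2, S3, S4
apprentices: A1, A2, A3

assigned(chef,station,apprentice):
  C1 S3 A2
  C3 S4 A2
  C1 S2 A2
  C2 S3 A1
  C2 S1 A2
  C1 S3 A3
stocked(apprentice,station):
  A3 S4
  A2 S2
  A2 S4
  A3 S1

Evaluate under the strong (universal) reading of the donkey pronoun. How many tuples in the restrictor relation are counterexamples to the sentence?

4

"him" takes "an apprentice" as antecedent and "it" takes "a station"; both are donkey pronouns co-varying with the restrictor.
Strong reading: for every (c,s,a) with assigned(c,s,a), stocked(a,s).
Restrictor triples: (C1,S2,A2)→stocked(A2,S2) ✓  (C1,S3,A2)→stocked(A2,S3) ✗  (C1,S3,A3)→stocked(A3,S3) ✗  (C2,S1,A2)→stocked(A2,S1) ✗  (C2,S3,A1)→stocked(A1,S3) ✗  (C3,S4,A2)→stocked(A2,S4) ✓
Counterexamples (restrictor triples failing the scope): 4.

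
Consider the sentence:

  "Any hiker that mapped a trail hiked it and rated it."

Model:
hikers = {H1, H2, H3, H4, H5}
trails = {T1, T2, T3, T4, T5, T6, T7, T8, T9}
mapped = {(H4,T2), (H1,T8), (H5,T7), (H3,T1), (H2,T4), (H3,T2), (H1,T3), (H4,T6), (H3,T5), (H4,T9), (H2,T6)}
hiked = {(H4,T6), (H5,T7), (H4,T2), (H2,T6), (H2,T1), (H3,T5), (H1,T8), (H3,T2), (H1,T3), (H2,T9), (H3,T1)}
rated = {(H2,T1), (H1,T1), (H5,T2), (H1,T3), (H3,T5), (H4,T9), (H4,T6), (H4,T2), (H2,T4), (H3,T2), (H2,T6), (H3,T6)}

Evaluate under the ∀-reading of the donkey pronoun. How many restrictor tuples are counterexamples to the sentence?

5

"it" takes "a trail" as antecedent — a donkey pronoun bound across the clause boundary.
Strong reading: for every (h,t) with mapped(h,t), hiked(h,t) ∧ rated(h,t).
Restrictor pairs: (H1,T3) ✓  (H1,T8) ✗  (H2,T4) ✗  (H2,T6) ✓  (H3,T1) ✗  (H3,T2) ✓  (H3,T5) ✓  (H4,T2) ✓  (H4,T6) ✓  (H4,T9) ✗  (H5,T7) ✗
Counterexamples (restrictor pairs failing the scope): 5.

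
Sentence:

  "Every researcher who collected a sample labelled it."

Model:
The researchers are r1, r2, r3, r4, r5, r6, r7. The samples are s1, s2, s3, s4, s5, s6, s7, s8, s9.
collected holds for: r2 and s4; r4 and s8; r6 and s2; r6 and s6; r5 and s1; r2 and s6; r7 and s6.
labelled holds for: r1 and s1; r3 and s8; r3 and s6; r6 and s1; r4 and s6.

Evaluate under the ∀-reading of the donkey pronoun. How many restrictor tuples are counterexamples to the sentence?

7

"it" takes "a sample" as antecedent — a donkey pronoun bound across the clause boundary.
Strong reading: for every (r,s) with collected(r,s), labelled(r,s).
Restrictor pairs: (r2,s4) ✗  (r2,s6) ✗  (r4,s8) ✗  (r5,s1) ✗  (r6,s2) ✗  (r6,s6) ✗  (r7,s6) ✗
Counterexamples (restrictor pairs failing the scope): 7.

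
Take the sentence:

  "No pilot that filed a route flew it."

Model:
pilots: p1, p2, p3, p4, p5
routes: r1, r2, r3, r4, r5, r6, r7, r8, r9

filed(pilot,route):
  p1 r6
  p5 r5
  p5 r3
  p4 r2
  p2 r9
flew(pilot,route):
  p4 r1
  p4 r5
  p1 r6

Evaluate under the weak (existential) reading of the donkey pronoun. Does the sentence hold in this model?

False

"it" takes "a route" as antecedent — a donkey pronoun bound across the clause boundary.
Truth condition: for no (p,r) with filed(p,r) does flew(p,r) hold.
Restrictor pairs — does the scope hold? (p1,r6):holds  (p2,r9):fails  (p4,r2):fails  (p5,r3):fails  (p5,r5):fails
Scope holds for 1 pair(s), so the sentence is false.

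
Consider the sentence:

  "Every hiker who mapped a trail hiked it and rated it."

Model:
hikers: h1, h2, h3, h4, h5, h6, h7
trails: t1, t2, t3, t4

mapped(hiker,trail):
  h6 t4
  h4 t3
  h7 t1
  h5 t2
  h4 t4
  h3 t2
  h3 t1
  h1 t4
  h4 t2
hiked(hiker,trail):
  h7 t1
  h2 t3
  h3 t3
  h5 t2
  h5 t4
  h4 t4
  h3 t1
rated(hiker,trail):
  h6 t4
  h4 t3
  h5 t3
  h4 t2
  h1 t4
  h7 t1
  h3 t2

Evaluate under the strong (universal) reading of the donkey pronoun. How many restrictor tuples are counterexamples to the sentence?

8

"it" takes "a trail" as antecedent — a donkey pronoun bound across the clause boundary.
Strong reading: for every (h,t) with mapped(h,t), hiked(h,t) ∧ rated(h,t).
Restrictor pairs: (h1,t4) ✗  (h3,t1) ✗  (h3,t2) ✗  (h4,t2) ✗  (h4,t3) ✗  (h4,t4) ✗  (h5,t2) ✗  (h6,t4) ✗  (h7,t1) ✓
Counterexamples (restrictor pairs failing the scope): 8.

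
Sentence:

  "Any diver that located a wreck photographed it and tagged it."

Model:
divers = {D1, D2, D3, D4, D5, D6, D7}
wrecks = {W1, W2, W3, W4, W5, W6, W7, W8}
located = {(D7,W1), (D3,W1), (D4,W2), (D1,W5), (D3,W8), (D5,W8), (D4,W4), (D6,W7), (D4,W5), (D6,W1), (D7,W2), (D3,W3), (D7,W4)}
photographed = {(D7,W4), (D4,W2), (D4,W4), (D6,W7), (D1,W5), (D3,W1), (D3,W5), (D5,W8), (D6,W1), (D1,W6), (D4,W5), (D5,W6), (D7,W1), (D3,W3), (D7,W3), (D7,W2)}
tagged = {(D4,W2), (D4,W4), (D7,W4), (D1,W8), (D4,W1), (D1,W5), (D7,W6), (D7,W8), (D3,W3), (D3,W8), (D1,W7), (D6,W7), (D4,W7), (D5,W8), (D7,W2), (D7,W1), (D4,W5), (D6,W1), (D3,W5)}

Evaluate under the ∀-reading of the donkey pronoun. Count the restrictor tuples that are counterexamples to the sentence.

"it" takes "a wreck" as antecedent — a donkey pronoun bound across the clause boundary.
Strong reading: for every (d,w) with located(d,w), photographed(d,w) ∧ tagged(d,w).
Restrictor pairs: (D1,W5) ✓  (D3,W1) ✗  (D3,W3) ✓  (D3,W8) ✗  (D4,W2) ✓  (D4,W4) ✓  (D4,W5) ✓  (D5,W8) ✓  (D6,W1) ✓  (D6,W7) ✓  (D7,W1) ✓  (D7,W2) ✓  (D7,W4) ✓
Counterexamples (restrictor pairs failing the scope): 2.

2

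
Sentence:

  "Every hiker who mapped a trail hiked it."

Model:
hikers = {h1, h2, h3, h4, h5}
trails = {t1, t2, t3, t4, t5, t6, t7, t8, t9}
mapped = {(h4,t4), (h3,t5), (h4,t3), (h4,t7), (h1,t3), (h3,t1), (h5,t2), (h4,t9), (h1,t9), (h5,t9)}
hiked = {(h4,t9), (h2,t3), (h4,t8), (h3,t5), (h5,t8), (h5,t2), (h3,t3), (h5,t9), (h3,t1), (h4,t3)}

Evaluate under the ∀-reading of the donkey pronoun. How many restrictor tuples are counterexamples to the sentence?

"it" takes "a trail" as antecedent — a donkey pronoun bound across the clause boundary.
Strong reading: for every (h,t) with mapped(h,t), hiked(h,t).
Restrictor pairs: (h1,t3) ✗  (h1,t9) ✗  (h3,t1) ✓  (h3,t5) ✓  (h4,t3) ✓  (h4,t4) ✗  (h4,t7) ✗  (h4,t9) ✓  (h5,t2) ✓  (h5,t9) ✓
Counterexamples (restrictor pairs failing the scope): 4.

4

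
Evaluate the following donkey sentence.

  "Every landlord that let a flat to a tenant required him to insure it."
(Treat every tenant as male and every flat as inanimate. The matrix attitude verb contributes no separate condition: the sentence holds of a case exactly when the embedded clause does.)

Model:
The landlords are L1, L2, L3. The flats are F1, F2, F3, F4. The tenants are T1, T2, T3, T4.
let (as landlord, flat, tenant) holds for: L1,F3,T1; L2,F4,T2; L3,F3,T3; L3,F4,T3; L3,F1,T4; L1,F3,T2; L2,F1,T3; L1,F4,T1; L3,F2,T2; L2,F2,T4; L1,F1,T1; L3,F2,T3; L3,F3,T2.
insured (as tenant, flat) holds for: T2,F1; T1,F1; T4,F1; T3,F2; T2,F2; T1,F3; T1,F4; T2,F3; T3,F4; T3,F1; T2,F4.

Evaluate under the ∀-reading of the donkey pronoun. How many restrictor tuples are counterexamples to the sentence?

2

"him" takes "a tenant" as antecedent and "it" takes "a flat"; both are donkey pronouns co-varying with the restrictor.
Strong reading: for every (l,f,t) with let(l,f,t), insured(t,f).
Restrictor triples: (L1,F1,T1)→insured(T1,F1) ✓  (L1,F3,T1)→insured(T1,F3) ✓  (L1,F3,T2)→insured(T2,F3) ✓  (L1,F4,T1)→insured(T1,F4) ✓  (L2,F1,T3)→insured(T3,F1) ✓  (L2,F2,T4)→insured(T4,F2) ✗  (L2,F4,T2)→insured(T2,F4) ✓  (L3,F1,T4)→insured(T4,F1) ✓  (L3,F2,T2)→insured(T2,F2) ✓  (L3,F2,T3)→insured(T3,F2) ✓  (L3,F3,T2)→insured(T2,F3) ✓  (L3,F3,T3)→insured(T3,F3) ✗  (L3,F4,T3)→insured(T3,F4) ✓
Counterexamples (restrictor triples failing the scope): 2.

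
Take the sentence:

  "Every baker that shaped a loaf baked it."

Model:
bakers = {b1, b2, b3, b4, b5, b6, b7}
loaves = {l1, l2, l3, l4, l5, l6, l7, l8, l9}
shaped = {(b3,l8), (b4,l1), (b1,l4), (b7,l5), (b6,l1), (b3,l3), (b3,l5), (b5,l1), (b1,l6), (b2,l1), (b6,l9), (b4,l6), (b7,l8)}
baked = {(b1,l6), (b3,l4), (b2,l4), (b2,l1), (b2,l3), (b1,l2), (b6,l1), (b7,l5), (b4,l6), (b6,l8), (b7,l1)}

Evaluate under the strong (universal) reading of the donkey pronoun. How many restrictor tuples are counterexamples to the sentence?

"it" takes "a loaf" as antecedent — a donkey pronoun bound across the clause boundary.
Strong reading: for every (b,l) with shaped(b,l), baked(b,l).
Restrictor pairs: (b1,l4) ✗  (b1,l6) ✓  (b2,l1) ✓  (b3,l3) ✗  (b3,l5) ✗  (b3,l8) ✗  (b4,l1) ✗  (b4,l6) ✓  (b5,l1) ✗  (b6,l1) ✓  (b6,l9) ✗  (b7,l5) ✓  (b7,l8) ✗
Counterexamples (restrictor pairs failing the scope): 8.

8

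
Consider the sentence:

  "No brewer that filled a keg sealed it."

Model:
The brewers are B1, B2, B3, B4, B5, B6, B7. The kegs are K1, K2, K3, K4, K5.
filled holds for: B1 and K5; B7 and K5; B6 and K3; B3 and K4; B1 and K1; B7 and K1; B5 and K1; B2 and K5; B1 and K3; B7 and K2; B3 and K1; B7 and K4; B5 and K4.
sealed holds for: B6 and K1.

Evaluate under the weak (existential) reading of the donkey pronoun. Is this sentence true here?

True

"it" takes "a keg" as antecedent — a donkey pronoun bound across the clause boundary.
Truth condition: for no (b,k) with filled(b,k) does sealed(b,k) hold.
Restrictor pairs — does the scope hold? (B1,K1):fails  (B1,K3):fails  (B1,K5):fails  (B2,K5):fails  (B3,K1):fails  (B3,K4):fails  (B5,K1):fails  (B5,K4):fails  (B6,K3):fails  (B7,K1):fails  (B7,K2):fails  (B7,K4):fails  (B7,K5):fails
Scope holds for no restrictor pair, so the sentence is true.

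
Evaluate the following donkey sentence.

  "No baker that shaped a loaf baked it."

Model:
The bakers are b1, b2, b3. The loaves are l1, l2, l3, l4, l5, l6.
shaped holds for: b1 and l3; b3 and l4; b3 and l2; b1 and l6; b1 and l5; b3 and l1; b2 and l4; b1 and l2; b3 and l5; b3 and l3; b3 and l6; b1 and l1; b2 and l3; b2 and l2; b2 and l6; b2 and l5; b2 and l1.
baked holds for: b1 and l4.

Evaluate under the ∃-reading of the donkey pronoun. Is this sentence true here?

"it" takes "a loaf" as antecedent — a donkey pronoun bound across the clause boundary.
Truth condition: for no (b,l) with shaped(b,l) does baked(b,l) hold.
Restrictor pairs — does the scope hold? (b1,l1):fails  (b1,l2):fails  (b1,l3):fails  (b1,l5):fails  (b1,l6):fails  (b2,l1):fails  (b2,l2):fails  (b2,l3):fails  (b2,l4):fails  (b2,l5):fails  (b2,l6):fails  (b3,l1):fails  (b3,l2):fails  (b3,l3):fails  (b3,l4):fails  (b3,l5):fails  (b3,l6):fails
Scope holds for no restrictor pair, so the sentence is true.

True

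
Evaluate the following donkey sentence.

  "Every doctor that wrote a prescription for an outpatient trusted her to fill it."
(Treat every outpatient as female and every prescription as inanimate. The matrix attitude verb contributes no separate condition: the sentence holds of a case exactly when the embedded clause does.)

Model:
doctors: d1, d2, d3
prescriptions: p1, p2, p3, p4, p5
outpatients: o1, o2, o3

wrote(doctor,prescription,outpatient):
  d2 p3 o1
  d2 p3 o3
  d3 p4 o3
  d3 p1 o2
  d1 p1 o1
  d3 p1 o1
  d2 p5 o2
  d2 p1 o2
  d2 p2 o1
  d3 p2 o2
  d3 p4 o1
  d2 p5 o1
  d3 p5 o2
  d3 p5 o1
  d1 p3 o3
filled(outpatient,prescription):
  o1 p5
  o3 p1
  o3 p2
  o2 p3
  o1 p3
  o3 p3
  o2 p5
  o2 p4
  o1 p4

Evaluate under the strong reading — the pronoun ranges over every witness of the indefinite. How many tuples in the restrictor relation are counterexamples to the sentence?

"her" takes "an outpatient" as antecedent and "it" takes "a prescription"; both are donkey pronouns co-varying with the restrictor.
Strong reading: for every (d,p,o) with wrote(d,p,o), filled(o,p).
Restrictor triples: (d1,p1,o1)→filled(o1,p1) ✗  (d1,p3,o3)→filled(o3,p3) ✓  (d2,p1,o2)→filled(o2,p1) ✗  (d2,p2,o1)→filled(o1,p2) ✗  (d2,p3,o1)→filled(o1,p3) ✓  (d2,p3,o3)→filled(o3,p3) ✓  (d2,p5,o1)→filled(o1,p5) ✓  (d2,p5,o2)→filled(o2,p5) ✓  (d3,p1,o1)→filled(o1,p1) ✗  (d3,p1,o2)→filled(o2,p1) ✗  (d3,p2,o2)→filled(o2,p2) ✗  (d3,p4,o1)→filled(o1,p4) ✓  (d3,p4,o3)→filled(o3,p4) ✗  (d3,p5,o1)→filled(o1,p5) ✓  (d3,p5,o2)→filled(o2,p5) ✓
Counterexamples (restrictor triples failing the scope): 7.

7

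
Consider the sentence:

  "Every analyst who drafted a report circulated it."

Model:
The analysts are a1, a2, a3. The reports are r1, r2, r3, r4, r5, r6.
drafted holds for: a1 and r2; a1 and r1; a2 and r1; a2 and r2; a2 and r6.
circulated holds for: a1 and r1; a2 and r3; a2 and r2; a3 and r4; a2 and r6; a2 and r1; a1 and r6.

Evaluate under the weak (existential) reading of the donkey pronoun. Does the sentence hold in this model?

"it" takes "a report" as antecedent — a donkey pronoun bound across the clause boundary.
Weak reading: every analyst a with some drafted-report has at least one drafted-report r such that circulated(a,r).
Per analyst: a1:✓  a2:✓
Every analyst in the restrictor has a witness.

True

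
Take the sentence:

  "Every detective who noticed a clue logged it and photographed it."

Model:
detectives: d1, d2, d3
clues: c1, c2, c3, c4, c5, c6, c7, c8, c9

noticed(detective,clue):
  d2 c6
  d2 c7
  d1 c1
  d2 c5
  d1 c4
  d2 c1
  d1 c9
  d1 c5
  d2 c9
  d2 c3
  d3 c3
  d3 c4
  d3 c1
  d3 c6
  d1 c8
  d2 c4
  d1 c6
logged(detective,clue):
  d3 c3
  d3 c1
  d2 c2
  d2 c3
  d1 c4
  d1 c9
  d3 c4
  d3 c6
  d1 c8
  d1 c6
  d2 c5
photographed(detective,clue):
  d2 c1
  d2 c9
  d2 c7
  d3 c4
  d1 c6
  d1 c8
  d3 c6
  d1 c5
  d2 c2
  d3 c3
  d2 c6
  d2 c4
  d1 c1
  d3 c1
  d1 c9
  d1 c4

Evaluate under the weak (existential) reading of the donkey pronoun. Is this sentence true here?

"it" takes "a clue" as antecedent — a donkey pronoun bound across the clause boundary.
Weak reading: every detective d with some noticed-clue has at least one noticed-clue c such that logged(d,c) ∧ photographed(d,c).
Per detective: d1:✓  d2:✗  d3:✓
d2 has no witness among its noticed-clues.

False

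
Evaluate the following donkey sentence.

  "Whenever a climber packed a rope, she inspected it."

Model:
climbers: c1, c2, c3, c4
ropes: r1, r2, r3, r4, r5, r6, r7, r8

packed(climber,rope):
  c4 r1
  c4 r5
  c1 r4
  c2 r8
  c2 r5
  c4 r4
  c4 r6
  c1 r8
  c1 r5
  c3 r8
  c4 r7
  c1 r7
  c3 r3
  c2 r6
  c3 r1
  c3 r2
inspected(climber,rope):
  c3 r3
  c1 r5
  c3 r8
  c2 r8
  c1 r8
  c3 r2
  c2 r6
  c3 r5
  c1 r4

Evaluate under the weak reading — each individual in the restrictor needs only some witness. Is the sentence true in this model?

"it" takes "a rope" as antecedent — a donkey pronoun bound across the clause boundary.
Weak reading: every climber c with some packed-rope has at least one packed-rope r such that inspected(c,r).
Per climber: c1:✓  c2:✓  c3:✓  c4:✗
c4 has no witness among its packed-ropes.

False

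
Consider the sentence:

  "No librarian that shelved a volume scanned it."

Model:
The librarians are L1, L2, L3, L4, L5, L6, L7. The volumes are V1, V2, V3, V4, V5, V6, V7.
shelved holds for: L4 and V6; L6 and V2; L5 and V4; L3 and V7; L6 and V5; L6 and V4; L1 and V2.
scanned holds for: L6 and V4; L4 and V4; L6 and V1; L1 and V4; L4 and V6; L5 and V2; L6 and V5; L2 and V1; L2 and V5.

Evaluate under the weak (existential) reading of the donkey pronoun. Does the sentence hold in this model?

"it" takes "a volume" as antecedent — a donkey pronoun bound across the clause boundary.
Truth condition: for no (l,v) with shelved(l,v) does scanned(l,v) hold.
Restrictor pairs — does the scope hold? (L1,V2):fails  (L3,V7):fails  (L4,V6):holds  (L5,V4):fails  (L6,V2):fails  (L6,V4):holds  (L6,V5):holds
Scope holds for 3 pair(s), so the sentence is false.

False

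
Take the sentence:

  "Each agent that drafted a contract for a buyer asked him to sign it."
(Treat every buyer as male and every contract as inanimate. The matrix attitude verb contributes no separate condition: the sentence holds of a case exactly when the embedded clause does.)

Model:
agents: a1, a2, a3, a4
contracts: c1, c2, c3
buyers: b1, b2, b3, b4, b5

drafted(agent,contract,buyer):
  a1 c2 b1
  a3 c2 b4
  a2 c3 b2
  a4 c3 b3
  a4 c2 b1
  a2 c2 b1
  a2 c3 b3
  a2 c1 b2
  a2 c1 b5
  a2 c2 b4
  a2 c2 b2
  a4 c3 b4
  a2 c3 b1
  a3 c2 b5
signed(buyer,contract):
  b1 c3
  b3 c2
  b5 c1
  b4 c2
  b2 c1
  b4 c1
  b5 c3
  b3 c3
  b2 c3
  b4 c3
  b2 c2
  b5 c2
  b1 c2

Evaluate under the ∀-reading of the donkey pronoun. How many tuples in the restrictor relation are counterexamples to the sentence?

0

"him" takes "a buyer" as antecedent and "it" takes "a contract"; both are donkey pronouns co-varying with the restrictor.
Strong reading: for every (a,c,b) with drafted(a,c,b), signed(b,c).
Restrictor triples: (a1,c2,b1)→signed(b1,c2) ✓  (a2,c1,b2)→signed(b2,c1) ✓  (a2,c1,b5)→signed(b5,c1) ✓  (a2,c2,b1)→signed(b1,c2) ✓  (a2,c2,b2)→signed(b2,c2) ✓  (a2,c2,b4)→signed(b4,c2) ✓  (a2,c3,b1)→signed(b1,c3) ✓  (a2,c3,b2)→signed(b2,c3) ✓  (a2,c3,b3)→signed(b3,c3) ✓  (a3,c2,b4)→signed(b4,c2) ✓  (a3,c2,b5)→signed(b5,c2) ✓  (a4,c2,b1)→signed(b1,c2) ✓  (a4,c3,b3)→signed(b3,c3) ✓  (a4,c3,b4)→signed(b4,c3) ✓
Counterexamples (restrictor triples failing the scope): 0.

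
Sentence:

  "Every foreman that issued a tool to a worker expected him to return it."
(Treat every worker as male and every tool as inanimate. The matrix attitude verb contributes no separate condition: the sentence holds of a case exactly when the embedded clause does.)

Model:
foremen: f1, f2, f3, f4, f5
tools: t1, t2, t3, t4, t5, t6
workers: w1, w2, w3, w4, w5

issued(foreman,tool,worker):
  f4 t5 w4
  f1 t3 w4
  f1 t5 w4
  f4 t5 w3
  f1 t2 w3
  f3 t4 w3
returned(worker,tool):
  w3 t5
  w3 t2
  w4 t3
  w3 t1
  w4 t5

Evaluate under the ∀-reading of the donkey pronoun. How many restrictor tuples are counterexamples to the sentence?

"him" takes "a worker" as antecedent and "it" takes "a tool"; both are donkey pronouns co-varying with the restrictor.
Strong reading: for every (f,t,w) with issued(f,t,w), returned(w,t).
Restrictor triples: (f1,t2,w3)→returned(w3,t2) ✓  (f1,t3,w4)→returned(w4,t3) ✓  (f1,t5,w4)→returned(w4,t5) ✓  (f3,t4,w3)→returned(w3,t4) ✗  (f4,t5,w3)→returned(w3,t5) ✓  (f4,t5,w4)→returned(w4,t5) ✓
Counterexamples (restrictor triples failing the scope): 1.

1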